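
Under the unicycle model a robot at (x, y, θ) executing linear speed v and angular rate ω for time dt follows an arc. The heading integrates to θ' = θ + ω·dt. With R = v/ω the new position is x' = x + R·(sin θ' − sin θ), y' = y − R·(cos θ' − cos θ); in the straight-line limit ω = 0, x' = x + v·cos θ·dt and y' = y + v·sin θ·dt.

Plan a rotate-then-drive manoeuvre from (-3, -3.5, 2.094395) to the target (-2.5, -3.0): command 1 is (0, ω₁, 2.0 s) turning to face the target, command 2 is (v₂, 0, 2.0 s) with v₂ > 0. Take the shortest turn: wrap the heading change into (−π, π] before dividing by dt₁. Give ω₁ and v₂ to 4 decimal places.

heading to target = atan2(-3−-3.5, -2.5−-3) = 0.7854
Δθ = wrap(0.7854 − 2.0944) = -1.3090; ω₁ = Δθ/dt₁ = -0.6545
distance = √((-2.5−-3)² + (-3−-3.5)²) = 0.7071; v₂ = distance/dt₂ = 0.3536

ω₁ = -0.6545, v₂ = 0.3536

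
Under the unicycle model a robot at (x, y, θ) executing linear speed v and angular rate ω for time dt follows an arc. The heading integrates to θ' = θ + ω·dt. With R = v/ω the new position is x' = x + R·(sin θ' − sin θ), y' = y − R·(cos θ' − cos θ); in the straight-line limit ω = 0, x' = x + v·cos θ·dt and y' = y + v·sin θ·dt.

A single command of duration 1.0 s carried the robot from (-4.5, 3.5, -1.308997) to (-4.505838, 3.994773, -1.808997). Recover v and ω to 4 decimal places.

Δθ = -1.808997 − -1.308997 = -0.500000
ω = Δθ/dt = -0.500000/1.0 = -0.5000
R = −Δy/(cos θ' − cos θ) = 1.0000
v = R·ω = 1.0000·-0.5000 = -0.5000

v = -0.5000, ω = -0.5000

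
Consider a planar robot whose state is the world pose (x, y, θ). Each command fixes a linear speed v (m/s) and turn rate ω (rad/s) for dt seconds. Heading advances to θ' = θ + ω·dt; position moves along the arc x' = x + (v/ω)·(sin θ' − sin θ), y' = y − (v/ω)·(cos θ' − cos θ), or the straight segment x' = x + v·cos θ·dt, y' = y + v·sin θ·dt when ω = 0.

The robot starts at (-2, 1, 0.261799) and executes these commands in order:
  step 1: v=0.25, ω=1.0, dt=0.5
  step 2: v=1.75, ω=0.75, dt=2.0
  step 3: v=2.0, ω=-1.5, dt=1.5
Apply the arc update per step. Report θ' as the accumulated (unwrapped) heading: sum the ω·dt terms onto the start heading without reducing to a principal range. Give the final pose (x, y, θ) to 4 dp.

step 1: θ'=0.7618 (R=0.2500) → pose (-1.8921, 1.0606, 0.7618)
step 2: θ'=2.2618 (R=2.3333) → pose (-1.7046, 4.2360, 2.2618)
step 3: θ'=0.0118 (R=-1.3333) → pose (-0.6928, 6.4190, 0.0118)

(-0.6928, 6.4190, 0.0118)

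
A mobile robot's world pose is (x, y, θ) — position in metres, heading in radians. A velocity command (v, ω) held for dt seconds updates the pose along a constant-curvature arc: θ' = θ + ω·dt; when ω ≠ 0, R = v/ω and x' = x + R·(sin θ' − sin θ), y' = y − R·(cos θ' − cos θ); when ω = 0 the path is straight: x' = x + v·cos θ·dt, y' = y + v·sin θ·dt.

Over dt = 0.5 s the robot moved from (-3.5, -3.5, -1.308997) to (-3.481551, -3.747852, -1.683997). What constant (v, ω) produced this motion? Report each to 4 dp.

v = 0.5000, ω = -0.7500

Δθ = -1.683997 − -1.308997 = -0.375000
ω = Δθ/dt = -0.375000/0.5 = -0.7500
R = −Δy/(cos θ' − cos θ) = -0.6667
v = R·ω = -0.6667·-0.7500 = 0.5000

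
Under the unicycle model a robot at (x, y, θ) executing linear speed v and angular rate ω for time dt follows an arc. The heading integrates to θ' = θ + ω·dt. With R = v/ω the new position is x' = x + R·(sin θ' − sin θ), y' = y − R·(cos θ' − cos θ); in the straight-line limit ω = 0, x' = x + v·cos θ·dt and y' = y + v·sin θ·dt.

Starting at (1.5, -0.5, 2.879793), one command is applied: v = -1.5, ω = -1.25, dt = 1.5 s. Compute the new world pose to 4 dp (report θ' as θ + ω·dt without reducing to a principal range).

θ' = 2.8798 + -1.25·1.5 = 1.0048
R = v/ω = -1.5/-1.25 = 1.2000
x' = 1.5 + 1.2000·(sin 1.0048 − sin 2.8798) = 2.2023
y' = -0.5 − 1.2000·(cos 1.0048 − cos 2.8798) = -2.3026

(2.2023, -2.3026, 1.0048)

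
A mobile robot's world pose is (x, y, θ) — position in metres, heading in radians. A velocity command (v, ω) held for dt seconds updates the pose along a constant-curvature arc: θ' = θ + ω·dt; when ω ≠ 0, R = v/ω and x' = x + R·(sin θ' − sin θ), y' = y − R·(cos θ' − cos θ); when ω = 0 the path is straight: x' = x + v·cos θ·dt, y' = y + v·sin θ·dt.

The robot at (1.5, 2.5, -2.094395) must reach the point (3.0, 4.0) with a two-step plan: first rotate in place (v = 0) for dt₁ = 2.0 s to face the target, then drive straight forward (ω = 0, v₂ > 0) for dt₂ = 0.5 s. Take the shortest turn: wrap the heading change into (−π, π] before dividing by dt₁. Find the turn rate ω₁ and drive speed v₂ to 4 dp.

heading to target = atan2(4−2.5, 3−1.5) = 0.7854
Δθ = wrap(0.7854 − -2.0944) = 2.8798; ω₁ = Δθ/dt₁ = 1.4399
distance = √((3−1.5)² + (4−2.5)²) = 2.1213; v₂ = distance/dt₂ = 4.2426

ω₁ = 1.4399, v₂ = 4.2426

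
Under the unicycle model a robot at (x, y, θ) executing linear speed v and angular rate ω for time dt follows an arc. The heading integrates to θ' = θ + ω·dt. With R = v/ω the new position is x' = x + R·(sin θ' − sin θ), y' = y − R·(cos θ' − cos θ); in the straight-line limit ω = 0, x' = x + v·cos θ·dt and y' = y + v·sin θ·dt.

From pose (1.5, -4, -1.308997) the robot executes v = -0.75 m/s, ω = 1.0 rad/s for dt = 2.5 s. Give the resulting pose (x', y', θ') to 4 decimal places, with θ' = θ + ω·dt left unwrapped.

θ' = -1.3090 + 1.0·2.5 = 1.1910
R = v/ω = -0.75/1.0 = -0.7500
x' = 1.5 + -0.7500·(sin 1.1910 − sin -1.3090) = 0.0790
y' = -4 − -0.7500·(cos 1.1910 − cos -1.3090) = -3.9161

(0.0790, -3.9161, 1.1910)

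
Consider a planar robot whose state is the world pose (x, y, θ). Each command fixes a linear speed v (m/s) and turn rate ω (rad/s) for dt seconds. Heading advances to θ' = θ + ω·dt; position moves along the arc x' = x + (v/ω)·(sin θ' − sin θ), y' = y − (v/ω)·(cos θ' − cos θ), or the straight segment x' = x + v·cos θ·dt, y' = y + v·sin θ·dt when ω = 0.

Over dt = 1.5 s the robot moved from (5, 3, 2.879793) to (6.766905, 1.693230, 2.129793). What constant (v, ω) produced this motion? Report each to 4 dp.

v = -1.5000, ω = -0.5000

Δθ = 2.129793 − 2.879793 = -0.750000
ω = Δθ/dt = -0.750000/1.5 = -0.5000
R = Δx/(sin θ' − sin θ) = 3.0000
v = R·ω = 3.0000·-0.5000 = -1.5000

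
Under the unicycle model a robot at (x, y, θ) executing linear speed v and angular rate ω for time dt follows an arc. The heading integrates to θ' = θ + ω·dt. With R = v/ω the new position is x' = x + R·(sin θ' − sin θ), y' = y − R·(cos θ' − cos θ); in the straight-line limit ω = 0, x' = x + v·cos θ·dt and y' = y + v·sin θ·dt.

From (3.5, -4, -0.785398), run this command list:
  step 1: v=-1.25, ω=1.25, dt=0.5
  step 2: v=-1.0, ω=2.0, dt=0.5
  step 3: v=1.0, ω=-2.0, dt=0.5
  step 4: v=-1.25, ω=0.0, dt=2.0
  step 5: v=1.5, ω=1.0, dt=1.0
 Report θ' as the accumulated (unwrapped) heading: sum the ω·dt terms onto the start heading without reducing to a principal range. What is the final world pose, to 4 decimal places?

step 1: θ'=-0.1604 (R=-1.0000) → pose (2.9526, -3.7199, -0.1604)
step 2: θ'=0.8396 (R=-0.5000) → pose (2.5006, -3.8796, 0.8396)
step 3: θ'=-0.1604 (R=-0.5000) → pose (2.9526, -3.7199, -0.1604)
step 4: θ'=-0.1604 (straight) → pose (0.4847, -3.3207, -0.1604)
step 5: θ'=0.8396 (R=1.5000) → pose (1.8408, -2.8416, 0.8396)

(1.8408, -2.8416, 0.8396)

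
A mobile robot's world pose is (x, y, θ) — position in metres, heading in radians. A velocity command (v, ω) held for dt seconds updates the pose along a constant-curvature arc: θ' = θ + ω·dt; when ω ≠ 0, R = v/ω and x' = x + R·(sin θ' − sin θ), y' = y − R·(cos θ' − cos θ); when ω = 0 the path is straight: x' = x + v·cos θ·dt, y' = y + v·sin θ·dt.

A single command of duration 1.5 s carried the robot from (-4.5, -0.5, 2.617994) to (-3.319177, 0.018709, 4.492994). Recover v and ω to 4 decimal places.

Δθ = 4.492994 − 2.617994 = 1.875000
ω = Δθ/dt = 1.875000/1.5 = 1.2500
R = Δx/(sin θ' − sin θ) = -0.8000
v = R·ω = -0.8000·1.2500 = -1.0000

v = -1.0000, ω = 1.2500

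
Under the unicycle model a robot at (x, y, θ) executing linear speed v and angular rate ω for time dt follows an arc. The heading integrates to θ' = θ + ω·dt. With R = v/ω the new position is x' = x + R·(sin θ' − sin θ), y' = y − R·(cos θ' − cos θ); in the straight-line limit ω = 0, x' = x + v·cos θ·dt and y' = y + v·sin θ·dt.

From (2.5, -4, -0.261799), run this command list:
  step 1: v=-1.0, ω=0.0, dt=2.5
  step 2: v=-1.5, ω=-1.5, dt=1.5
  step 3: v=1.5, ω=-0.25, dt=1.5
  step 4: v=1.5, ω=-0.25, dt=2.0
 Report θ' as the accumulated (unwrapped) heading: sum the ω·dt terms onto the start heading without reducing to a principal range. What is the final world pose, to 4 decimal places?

step 1: θ'=-0.2618 (straight) → pose (0.0852, -3.3530, -0.2618)
step 2: θ'=-2.5118 (R=1.0000) → pose (-0.2450, -1.5789, -2.5118)
step 3: θ'=-2.8868 (R=-6.0000) → pose (-2.2666, -2.5363, -2.8868)
step 4: θ'=-3.3868 (R=-6.0000) → pose (-5.2354, -2.5505, -3.3868)

(-5.2354, -2.5505, -3.3868)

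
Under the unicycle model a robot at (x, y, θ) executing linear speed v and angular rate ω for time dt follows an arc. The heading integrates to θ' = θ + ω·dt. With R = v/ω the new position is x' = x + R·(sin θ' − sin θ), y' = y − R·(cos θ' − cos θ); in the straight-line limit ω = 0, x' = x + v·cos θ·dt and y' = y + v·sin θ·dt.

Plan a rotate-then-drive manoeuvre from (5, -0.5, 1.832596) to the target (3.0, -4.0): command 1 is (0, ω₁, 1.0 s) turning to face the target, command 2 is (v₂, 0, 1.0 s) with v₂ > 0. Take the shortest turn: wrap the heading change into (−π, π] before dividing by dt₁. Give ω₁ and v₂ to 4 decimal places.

ω₁ = 2.3606, v₂ = 4.0311

heading to target = atan2(-4−-0.5, 3−5) = -2.0899
Δθ = wrap(-2.0899 − 1.8326) = 2.3606; ω₁ = Δθ/dt₁ = 2.3606
distance = √((3−5)² + (-4−-0.5)²) = 4.0311; v₂ = distance/dt₂ = 4.0311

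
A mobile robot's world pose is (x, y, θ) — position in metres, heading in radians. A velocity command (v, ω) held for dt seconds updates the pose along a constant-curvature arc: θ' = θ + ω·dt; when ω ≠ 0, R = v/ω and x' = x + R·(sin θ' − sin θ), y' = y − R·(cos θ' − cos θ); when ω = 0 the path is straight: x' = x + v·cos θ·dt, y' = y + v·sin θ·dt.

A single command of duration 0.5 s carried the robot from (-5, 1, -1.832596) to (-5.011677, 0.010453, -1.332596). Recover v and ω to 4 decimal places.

v = 2.0000, ω = 1.0000

Δθ = -1.332596 − -1.832596 = 0.500000
ω = Δθ/dt = 0.500000/0.5 = 1.0000
R = −Δy/(cos θ' − cos θ) = 2.0000
v = R·ω = 2.0000·1.0000 = 2.0000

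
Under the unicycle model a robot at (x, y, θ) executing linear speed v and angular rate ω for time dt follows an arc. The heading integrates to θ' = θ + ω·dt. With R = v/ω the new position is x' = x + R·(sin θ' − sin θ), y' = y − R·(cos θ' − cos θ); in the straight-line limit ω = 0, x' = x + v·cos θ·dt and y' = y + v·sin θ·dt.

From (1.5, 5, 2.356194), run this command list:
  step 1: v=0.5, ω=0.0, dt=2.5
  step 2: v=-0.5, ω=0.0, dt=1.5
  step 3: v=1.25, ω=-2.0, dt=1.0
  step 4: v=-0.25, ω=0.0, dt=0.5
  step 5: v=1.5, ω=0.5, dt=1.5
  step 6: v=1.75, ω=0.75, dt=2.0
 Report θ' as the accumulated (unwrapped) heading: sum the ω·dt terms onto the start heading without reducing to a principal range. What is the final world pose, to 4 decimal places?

step 1: θ'=2.3562 (straight) → pose (0.6161, 5.8839, 2.3562)
step 2: θ'=2.3562 (straight) → pose (1.1464, 5.3536, 2.3562)
step 3: θ'=0.3562 (R=-0.6250) → pose (1.3704, 6.3813, 0.3562)
step 4: θ'=0.3562 (straight) → pose (1.2533, 6.3377, 0.3562)
step 5: θ'=1.1062 (R=3.0000) → pose (2.8892, 7.8052, 1.1062)
step 6: θ'=2.6062 (R=2.3333) → pose (1.9936, 10.8575, 2.6062)

(1.9936, 10.8575, 2.6062)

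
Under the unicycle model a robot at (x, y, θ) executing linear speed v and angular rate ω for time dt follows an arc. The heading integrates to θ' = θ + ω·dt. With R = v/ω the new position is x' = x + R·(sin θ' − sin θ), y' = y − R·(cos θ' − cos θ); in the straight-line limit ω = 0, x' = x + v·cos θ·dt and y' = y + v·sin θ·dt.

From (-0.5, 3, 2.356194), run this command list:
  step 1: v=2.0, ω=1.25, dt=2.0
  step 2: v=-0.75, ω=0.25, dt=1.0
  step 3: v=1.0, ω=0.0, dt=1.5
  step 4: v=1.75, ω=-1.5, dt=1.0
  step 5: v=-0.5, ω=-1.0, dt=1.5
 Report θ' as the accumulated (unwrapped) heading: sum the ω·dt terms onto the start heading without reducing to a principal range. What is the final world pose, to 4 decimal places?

(-2.7385, -0.7072, 2.1062)

step 1: θ'=4.8562 (R=1.6000) → pose (-3.2149, 1.6393, 4.8562)
step 2: θ'=5.1062 (R=-3.0000) → pose (-3.4135, 2.3605, 5.1062)
step 3: θ'=5.1062 (straight) → pose (-2.8380, 0.9753, 5.1062)
step 4: θ'=3.6062 (R=-1.1667) → pose (-3.3926, -0.5153, 3.6062)
step 5: θ'=2.1062 (R=0.5000) → pose (-2.7385, -0.7072, 2.1062)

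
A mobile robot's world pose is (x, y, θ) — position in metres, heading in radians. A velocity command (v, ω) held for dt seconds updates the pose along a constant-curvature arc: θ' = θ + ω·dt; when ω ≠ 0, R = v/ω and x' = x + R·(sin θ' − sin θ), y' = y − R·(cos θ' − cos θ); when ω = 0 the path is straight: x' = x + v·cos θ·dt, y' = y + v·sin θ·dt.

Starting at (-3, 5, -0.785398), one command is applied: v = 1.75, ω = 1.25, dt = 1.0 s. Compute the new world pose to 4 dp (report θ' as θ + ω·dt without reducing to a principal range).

(-1.3828, 4.7383, 0.4646)

θ' = -0.7854 + 1.25·1.0 = 0.4646
R = v/ω = 1.75/1.25 = 1.4000
x' = -3 + 1.4000·(sin 0.4646 − sin -0.7854) = -1.3828
y' = 5 − 1.4000·(cos 0.4646 − cos -0.7854) = 4.7383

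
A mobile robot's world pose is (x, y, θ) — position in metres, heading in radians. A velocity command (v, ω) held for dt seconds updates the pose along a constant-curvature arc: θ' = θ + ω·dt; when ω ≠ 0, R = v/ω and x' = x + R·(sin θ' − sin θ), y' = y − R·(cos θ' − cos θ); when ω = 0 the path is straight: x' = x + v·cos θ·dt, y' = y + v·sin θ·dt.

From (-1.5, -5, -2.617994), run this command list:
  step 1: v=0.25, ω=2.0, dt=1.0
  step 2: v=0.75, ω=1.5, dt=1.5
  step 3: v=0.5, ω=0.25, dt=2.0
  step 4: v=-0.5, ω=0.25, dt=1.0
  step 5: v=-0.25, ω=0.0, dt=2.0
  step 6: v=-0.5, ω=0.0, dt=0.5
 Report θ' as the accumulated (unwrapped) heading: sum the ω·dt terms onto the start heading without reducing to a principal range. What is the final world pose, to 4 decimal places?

(-0.1644, -4.7322, 2.3820)

step 1: θ'=-0.6180 (R=0.1250) → pose (-1.5099, -5.2101, -0.6180)
step 2: θ'=1.6320 (R=0.5000) → pose (-0.7212, -4.7720, 1.6320)
step 3: θ'=2.1320 (R=2.0000) → pose (-1.0242, -3.8299, 2.1320)
step 4: θ'=2.3820 (R=-2.0000) → pose (-0.7082, -4.2158, 2.3820)
step 5: θ'=2.3820 (straight) → pose (-0.3457, -4.5601, 2.3820)
step 6: θ'=2.3820 (straight) → pose (-0.1644, -4.7322, 2.3820)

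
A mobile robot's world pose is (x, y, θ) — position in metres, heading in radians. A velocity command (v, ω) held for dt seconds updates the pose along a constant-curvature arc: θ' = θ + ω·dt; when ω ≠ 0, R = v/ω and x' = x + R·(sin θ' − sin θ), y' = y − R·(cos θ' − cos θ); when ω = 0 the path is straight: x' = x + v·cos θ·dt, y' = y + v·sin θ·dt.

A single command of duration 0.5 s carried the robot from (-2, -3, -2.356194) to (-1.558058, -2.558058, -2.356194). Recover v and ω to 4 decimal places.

Δθ = -2.356194 − -2.356194 = 0.000000
ω = Δθ/dt = 0.000000/0.5 = 0.0000
ω = 0 → v = (Δx·cos θ + Δy·sin θ)/dt = -1.2500

v = -1.2500, ω = 0.0000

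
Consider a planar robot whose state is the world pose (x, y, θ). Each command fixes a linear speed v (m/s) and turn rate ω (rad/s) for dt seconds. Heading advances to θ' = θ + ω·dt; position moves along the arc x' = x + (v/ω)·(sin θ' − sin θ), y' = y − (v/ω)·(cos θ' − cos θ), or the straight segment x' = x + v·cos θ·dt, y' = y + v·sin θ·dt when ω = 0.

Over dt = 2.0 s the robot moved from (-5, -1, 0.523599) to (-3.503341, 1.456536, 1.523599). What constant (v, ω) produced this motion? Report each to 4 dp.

v = 1.5000, ω = 0.5000

Δθ = 1.523599 − 0.523599 = 1.000000
ω = Δθ/dt = 1.000000/2.0 = 0.5000
R = −Δy/(cos θ' − cos θ) = 3.0000
v = R·ω = 3.0000·0.5000 = 1.5000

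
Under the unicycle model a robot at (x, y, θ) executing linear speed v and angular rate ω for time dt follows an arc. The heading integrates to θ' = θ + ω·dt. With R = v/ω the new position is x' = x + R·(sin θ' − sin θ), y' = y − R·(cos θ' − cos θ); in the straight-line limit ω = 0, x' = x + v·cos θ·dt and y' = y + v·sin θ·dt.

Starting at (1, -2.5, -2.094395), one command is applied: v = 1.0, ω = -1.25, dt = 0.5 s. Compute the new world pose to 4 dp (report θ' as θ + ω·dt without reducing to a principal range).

(0.6350, -2.8298, -2.7194)

θ' = -2.0944 + -1.25·0.5 = -2.7194
R = v/ω = 1.0/-1.25 = -0.8000
x' = 1 + -0.8000·(sin -2.7194 − sin -2.0944) = 0.6350
y' = -2.5 − -0.8000·(cos -2.7194 − cos -2.0944) = -2.8298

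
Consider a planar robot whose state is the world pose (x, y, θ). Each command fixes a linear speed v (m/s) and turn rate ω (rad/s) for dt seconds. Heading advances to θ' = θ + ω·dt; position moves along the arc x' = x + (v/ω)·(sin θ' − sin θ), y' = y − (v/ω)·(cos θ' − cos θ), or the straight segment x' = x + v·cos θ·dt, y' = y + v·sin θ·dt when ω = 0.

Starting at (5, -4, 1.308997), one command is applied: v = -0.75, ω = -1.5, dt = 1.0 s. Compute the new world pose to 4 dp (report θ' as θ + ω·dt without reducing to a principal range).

θ' = 1.3090 + -1.5·1.0 = -0.1910
R = v/ω = -0.75/-1.5 = 0.5000
x' = 5 + 0.5000·(sin -0.1910 − sin 1.3090) = 4.4221
y' = -4 − 0.5000·(cos -0.1910 − cos 1.3090) = -4.3615

(4.4221, -4.3615, -0.1910)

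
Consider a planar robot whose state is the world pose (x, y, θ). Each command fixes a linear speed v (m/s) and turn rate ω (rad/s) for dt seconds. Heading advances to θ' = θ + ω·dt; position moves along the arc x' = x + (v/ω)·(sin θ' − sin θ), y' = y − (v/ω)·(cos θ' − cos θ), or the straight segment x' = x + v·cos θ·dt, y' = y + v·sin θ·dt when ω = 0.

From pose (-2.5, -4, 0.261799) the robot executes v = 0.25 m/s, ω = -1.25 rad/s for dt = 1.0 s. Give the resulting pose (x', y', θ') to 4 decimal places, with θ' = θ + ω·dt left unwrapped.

(-2.2812, -4.0831, -0.9882)

θ' = 0.2618 + -1.25·1.0 = -0.9882
R = v/ω = 0.25/-1.25 = -0.2000
x' = -2.5 + -0.2000·(sin -0.9882 − sin 0.2618) = -2.2812
y' = -4 − -0.2000·(cos -0.9882 − cos 0.2618) = -4.0831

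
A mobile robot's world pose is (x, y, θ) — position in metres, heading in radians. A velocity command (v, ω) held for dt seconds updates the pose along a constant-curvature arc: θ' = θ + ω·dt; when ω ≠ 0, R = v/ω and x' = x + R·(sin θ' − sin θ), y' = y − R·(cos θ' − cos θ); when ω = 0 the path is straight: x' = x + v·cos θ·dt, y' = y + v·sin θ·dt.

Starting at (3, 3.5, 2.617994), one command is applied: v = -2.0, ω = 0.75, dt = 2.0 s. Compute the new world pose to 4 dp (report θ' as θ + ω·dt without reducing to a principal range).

(6.5426, 4.3160, 4.1180)

θ' = 2.6180 + 0.75·2.0 = 4.1180
R = v/ω = -2.0/0.75 = -2.6667
x' = 3 + -2.6667·(sin 4.1180 − sin 2.6180) = 6.5426
y' = 3.5 − -2.6667·(cos 4.1180 − cos 2.6180) = 4.3160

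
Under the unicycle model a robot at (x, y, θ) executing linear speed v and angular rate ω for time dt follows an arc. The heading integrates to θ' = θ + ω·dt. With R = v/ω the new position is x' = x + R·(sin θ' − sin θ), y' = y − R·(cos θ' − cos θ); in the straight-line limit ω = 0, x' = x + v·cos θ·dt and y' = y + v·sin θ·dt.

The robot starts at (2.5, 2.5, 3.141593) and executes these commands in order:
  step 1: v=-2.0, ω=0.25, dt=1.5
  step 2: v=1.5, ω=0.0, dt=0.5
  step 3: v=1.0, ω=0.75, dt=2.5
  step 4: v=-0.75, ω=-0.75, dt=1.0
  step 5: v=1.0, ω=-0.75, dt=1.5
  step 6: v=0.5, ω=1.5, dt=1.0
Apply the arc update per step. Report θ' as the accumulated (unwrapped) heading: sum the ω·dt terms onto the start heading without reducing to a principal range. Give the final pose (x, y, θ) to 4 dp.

step 1: θ'=3.5166 (R=-8.0000) → pose (5.4302, 3.0559, 3.5166)
step 2: θ'=3.5166 (straight) → pose (4.7323, 2.7812, 3.5166)
step 3: θ'=5.3916 (R=1.3333) → pose (4.1832, 0.7030, 5.3916)
step 4: θ'=4.6416 (R=1.0000) → pose (3.9638, 1.4019, 4.6416)
step 5: θ'=3.5166 (R=-1.3333) → pose (3.1222, 0.2555, 3.5166)
step 6: θ'=5.0166 (R=0.3333) → pose (2.9262, -0.1545, 5.0166)

(2.9262, -0.1545, 5.0166)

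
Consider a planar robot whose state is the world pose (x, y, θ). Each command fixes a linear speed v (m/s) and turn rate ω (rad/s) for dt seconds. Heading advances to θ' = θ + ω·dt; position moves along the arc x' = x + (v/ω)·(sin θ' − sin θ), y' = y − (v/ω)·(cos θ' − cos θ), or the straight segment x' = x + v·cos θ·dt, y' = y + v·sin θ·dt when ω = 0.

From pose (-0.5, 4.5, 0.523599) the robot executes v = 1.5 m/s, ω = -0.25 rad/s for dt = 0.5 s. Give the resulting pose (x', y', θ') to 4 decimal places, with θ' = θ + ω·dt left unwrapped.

(0.1712, 4.8335, 0.3986)

θ' = 0.5236 + -0.25·0.5 = 0.3986
R = v/ω = 1.5/-0.25 = -6.0000
x' = -0.5 + -6.0000·(sin 0.3986 − sin 0.5236) = 0.1712
y' = 4.5 − -6.0000·(cos 0.3986 − cos 0.5236) = 4.8335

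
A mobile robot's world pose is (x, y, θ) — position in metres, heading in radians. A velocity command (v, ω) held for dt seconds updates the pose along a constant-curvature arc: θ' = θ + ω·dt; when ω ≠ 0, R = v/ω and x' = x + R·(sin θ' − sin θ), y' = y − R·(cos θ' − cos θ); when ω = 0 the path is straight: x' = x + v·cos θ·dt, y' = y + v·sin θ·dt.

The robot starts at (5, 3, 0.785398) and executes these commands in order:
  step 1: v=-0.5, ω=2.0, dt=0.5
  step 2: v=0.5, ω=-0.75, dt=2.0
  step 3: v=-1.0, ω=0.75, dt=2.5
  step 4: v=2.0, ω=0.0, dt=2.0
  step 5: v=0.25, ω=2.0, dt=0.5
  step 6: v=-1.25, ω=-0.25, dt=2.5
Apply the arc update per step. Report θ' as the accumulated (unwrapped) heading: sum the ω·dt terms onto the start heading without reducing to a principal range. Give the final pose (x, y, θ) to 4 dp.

(5.2757, 4.0210, 2.5354)

step 1: θ'=1.7854 (R=-0.2500) → pose (4.9325, 2.7700, 1.7854)
step 2: θ'=0.2854 (R=-0.6667) → pose (5.3962, 3.5517, 0.2854)
step 3: θ'=2.1604 (R=-1.3333) → pose (4.6634, 1.5309, 2.1604)
step 4: θ'=2.1604 (straight) → pose (2.4392, 4.8555, 2.1604)
step 5: θ'=3.1604 (R=0.1250) → pose (2.3330, 4.9110, 3.1604)
step 6: θ'=2.5354 (R=5.0000) → pose (5.2757, 4.0210, 2.5354)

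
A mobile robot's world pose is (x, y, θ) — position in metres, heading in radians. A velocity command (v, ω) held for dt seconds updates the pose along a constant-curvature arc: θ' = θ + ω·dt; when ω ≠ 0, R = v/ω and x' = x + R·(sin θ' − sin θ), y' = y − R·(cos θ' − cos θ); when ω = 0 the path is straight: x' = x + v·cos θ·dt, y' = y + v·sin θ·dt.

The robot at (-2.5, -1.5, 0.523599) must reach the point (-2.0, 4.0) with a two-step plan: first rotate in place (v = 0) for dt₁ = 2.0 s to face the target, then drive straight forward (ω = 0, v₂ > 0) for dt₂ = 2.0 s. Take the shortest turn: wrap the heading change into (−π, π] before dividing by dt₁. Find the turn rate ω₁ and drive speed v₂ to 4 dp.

heading to target = atan2(4−-1.5, -2−-2.5) = 1.4801
Δθ = wrap(1.4801 − 0.5236) = 0.9565; ω₁ = Δθ/dt₁ = 0.4783
distance = √((-2−-2.5)² + (4−-1.5)²) = 5.5227; v₂ = distance/dt₂ = 2.7613

ω₁ = 0.4783, v₂ = 2.7613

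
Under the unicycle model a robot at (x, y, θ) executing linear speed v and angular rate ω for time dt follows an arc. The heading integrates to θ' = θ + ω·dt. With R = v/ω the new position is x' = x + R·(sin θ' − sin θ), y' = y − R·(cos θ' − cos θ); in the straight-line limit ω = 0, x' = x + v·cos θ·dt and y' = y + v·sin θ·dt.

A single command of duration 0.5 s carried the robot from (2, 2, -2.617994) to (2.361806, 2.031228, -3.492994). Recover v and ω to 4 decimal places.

Δθ = -3.492994 − -2.617994 = -0.875000
ω = Δθ/dt = -0.875000/0.5 = -1.7500
R = Δx/(sin θ' − sin θ) = 0.4286
v = R·ω = 0.4286·-1.7500 = -0.7500

v = -0.7500, ω = -1.7500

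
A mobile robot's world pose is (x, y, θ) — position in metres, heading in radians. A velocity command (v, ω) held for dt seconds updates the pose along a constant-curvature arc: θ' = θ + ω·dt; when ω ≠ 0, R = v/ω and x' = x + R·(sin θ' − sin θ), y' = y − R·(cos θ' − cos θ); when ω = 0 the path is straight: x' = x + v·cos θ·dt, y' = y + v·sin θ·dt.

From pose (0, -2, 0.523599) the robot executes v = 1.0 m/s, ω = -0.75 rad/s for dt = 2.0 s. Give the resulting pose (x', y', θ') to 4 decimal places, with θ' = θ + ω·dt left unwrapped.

(1.7713, -2.4080, -0.9764)

θ' = 0.5236 + -0.75·2.0 = -0.9764
R = v/ω = 1.0/-0.75 = -1.3333
x' = 0 + -1.3333·(sin -0.9764 − sin 0.5236) = 1.7713
y' = -2 − -1.3333·(cos -0.9764 − cos 0.5236) = -2.4080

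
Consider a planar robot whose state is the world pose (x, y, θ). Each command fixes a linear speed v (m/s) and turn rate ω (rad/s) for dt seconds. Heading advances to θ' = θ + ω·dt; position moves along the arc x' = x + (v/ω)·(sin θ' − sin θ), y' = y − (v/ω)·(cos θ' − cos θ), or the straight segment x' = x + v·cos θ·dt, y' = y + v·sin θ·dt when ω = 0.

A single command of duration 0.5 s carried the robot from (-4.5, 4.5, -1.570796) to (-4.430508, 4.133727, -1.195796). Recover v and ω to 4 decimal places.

v = 0.7500, ω = 0.7500

Δθ = -1.195796 − -1.570796 = 0.375000
ω = Δθ/dt = 0.375000/0.5 = 0.7500
R = −Δy/(cos θ' − cos θ) = 1.0000
v = R·ω = 1.0000·0.7500 = 0.7500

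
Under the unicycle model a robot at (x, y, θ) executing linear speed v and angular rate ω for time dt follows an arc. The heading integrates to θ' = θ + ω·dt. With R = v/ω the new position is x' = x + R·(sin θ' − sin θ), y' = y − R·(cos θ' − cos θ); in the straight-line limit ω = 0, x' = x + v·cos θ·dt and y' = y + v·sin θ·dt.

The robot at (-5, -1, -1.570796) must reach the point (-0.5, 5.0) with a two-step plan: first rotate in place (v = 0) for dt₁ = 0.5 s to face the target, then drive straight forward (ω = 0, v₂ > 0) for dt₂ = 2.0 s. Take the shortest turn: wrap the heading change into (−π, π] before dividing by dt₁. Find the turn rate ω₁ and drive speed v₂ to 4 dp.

ω₁ = 4.9962, v₂ = 3.7500

heading to target = atan2(5−-1, -0.5−-5) = 0.9273
Δθ = wrap(0.9273 − -1.5708) = 2.4981; ω₁ = Δθ/dt₁ = 4.9962
distance = √((-0.5−-5)² + (5−-1)²) = 7.5000; v₂ = distance/dt₂ = 3.7500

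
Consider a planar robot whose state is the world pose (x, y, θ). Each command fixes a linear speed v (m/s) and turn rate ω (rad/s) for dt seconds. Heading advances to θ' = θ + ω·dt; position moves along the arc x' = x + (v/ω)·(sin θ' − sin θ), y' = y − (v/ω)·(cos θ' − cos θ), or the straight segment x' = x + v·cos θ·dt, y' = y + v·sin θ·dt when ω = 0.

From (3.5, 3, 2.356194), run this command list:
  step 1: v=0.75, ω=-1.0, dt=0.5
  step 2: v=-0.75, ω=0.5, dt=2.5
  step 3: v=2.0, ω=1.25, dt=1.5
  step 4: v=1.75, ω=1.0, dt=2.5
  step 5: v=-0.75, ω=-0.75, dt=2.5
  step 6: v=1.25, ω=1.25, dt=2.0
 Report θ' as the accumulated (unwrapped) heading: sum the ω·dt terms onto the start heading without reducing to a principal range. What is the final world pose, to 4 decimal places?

step 1: θ'=1.8562 (R=-0.7500) → pose (3.3107, 3.3192, 1.8562)
step 2: θ'=3.1062 (R=-1.5000) → pose (4.6969, 2.2424, 3.1062)
step 3: θ'=4.9812 (R=1.6000) → pose (3.0977, 0.2185, 4.9812)
step 4: θ'=7.4812 (R=1.7500) → pose (6.4147, 0.0459, 7.4812)
step 5: θ'=5.6062 (R=1.0000) → pose (4.8569, -0.3694, 5.6062)
step 6: θ'=8.1062 (R=1.0000) → pose (6.4517, 0.6597, 8.1062)

(6.4517, 0.6597, 8.1062)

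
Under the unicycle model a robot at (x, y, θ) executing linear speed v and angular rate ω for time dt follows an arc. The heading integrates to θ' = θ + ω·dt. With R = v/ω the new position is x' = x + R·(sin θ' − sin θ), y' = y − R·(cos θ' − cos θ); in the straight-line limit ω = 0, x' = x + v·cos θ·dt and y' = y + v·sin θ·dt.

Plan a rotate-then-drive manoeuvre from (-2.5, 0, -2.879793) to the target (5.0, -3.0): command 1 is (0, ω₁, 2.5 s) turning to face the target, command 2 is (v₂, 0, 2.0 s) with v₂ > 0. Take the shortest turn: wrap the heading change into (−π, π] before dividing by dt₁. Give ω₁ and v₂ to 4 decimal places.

heading to target = atan2(-3−0, 5−-2.5) = -0.3805
Δθ = wrap(-0.3805 − -2.8798) = 2.4993; ω₁ = Δθ/dt₁ = 0.9997
distance = √((5−-2.5)² + (-3−0)²) = 8.0777; v₂ = distance/dt₂ = 4.0389

ω₁ = 0.9997, v₂ = 4.0389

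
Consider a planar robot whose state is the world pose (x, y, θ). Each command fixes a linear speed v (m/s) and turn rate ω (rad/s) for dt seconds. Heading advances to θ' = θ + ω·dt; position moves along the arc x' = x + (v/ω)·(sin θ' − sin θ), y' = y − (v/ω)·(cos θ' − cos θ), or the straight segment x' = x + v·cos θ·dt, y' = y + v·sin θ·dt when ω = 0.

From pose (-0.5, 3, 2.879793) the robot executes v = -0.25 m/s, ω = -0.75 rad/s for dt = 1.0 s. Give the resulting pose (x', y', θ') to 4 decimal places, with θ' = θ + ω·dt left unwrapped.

θ' = 2.8798 + -0.75·1.0 = 2.1298
R = v/ω = -0.25/-0.75 = 0.3333
x' = -0.5 + 0.3333·(sin 2.1298 − sin 2.8798) = -0.3037
y' = 3 − 0.3333·(cos 2.1298 − cos 2.8798) = 2.8548

(-0.3037, 2.8548, 2.1298)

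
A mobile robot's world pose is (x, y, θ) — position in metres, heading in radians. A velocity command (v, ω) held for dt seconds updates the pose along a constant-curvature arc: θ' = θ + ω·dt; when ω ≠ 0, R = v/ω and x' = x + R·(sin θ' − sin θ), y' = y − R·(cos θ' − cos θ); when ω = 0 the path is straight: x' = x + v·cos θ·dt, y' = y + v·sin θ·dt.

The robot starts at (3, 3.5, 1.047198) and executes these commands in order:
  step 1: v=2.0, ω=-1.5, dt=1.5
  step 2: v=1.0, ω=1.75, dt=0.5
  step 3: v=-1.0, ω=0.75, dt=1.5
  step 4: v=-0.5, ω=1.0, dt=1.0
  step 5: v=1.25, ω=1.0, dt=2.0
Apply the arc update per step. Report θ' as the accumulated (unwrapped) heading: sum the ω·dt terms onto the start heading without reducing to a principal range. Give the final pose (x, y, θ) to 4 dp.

step 1: θ'=-1.2028 (R=-1.3333) → pose (5.3988, 3.3130, -1.2028)
step 2: θ'=-0.3278 (R=0.5714) → pose (5.7480, 2.9776, -0.3278)
step 3: θ'=0.7972 (R=-1.3333) → pose (4.3648, 2.6468, 0.7972)
step 4: θ'=1.7972 (R=-0.5000) → pose (4.2353, 2.1852, 1.7972)
step 5: θ'=3.7972 (R=1.2500) → pose (2.2551, 2.8955, 3.7972)

(2.2551, 2.8955, 3.7972)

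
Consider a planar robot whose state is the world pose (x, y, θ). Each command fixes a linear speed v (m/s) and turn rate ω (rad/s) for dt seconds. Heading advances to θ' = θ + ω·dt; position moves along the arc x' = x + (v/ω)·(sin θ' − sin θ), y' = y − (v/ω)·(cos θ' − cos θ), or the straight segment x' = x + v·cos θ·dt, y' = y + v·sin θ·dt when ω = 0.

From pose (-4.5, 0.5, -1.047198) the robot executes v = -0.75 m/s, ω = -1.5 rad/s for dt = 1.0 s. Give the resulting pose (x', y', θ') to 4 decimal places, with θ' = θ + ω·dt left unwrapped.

(-4.3470, 1.1642, -2.5472)

θ' = -1.0472 + -1.5·1.0 = -2.5472
R = v/ω = -0.75/-1.5 = 0.5000
x' = -4.5 + 0.5000·(sin -2.5472 − sin -1.0472) = -4.3470
y' = 0.5 − 0.5000·(cos -2.5472 − cos -1.0472) = 1.1642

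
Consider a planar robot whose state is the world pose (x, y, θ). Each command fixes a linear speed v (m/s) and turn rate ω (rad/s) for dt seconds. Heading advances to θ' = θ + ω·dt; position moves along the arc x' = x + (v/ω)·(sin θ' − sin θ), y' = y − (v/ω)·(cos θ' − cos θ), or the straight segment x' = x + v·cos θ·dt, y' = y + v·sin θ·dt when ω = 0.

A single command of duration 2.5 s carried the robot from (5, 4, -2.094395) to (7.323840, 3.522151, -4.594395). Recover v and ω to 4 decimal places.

Δθ = -4.594395 − -2.094395 = -2.500000
ω = Δθ/dt = -2.500000/2.5 = -1.0000
R = Δx/(sin θ' − sin θ) = 1.2500
v = R·ω = 1.2500·-1.0000 = -1.2500

v = -1.2500, ω = -1.0000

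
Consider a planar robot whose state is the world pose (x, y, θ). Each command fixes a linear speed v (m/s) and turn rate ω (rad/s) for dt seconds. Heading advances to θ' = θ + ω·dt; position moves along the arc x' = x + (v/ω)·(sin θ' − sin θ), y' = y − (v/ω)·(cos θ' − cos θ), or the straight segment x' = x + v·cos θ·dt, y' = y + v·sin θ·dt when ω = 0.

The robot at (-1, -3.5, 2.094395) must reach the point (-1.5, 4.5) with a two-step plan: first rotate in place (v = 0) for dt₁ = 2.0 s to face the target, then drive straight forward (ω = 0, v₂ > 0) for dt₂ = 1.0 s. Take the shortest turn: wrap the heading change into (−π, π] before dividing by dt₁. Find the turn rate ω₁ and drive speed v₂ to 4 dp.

ω₁ = -0.2306, v₂ = 8.0156

heading to target = atan2(4.5−-3.5, -1.5−-1) = 1.6332
Δθ = wrap(1.6332 − 2.0944) = -0.4612; ω₁ = Δθ/dt₁ = -0.2306
distance = √((-1.5−-1)² + (4.5−-3.5)²) = 8.0156; v₂ = distance/dt₂ = 8.0156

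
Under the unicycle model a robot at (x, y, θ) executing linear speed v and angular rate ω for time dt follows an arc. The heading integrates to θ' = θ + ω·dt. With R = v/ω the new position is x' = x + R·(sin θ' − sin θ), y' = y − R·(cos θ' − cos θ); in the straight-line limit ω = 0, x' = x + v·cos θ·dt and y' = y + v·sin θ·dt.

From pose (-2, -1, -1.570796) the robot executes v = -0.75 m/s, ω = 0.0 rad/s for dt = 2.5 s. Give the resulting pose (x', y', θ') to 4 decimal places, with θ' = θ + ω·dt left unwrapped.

(-2.0000, 0.8750, -1.5708)

θ' = -1.5708 + 0.0·2.5 = -1.5708
ω = 0 → straight: x' = -2 + -0.75·cos(-1.5708)·2.5 = -2.0000
y' = -1 + -0.75·sin(-1.5708)·2.5 = 0.8750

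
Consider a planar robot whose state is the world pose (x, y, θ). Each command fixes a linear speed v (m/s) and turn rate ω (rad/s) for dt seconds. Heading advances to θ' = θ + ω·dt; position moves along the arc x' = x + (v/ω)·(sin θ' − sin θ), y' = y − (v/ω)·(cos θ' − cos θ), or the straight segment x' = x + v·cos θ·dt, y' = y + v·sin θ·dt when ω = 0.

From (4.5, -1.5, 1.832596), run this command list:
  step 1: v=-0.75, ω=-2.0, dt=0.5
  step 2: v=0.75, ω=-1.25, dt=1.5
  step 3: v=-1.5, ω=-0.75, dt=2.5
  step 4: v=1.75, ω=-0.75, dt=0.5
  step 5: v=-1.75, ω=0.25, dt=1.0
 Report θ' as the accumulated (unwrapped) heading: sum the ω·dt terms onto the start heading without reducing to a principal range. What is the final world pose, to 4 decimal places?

(7.5353, 0.9306, -3.0424)

step 1: θ'=0.8326 (R=0.3750) → pose (4.4152, -1.8494, 0.8326)
step 2: θ'=-1.0424 (R=-0.6000) → pose (5.3771, -1.9507, -1.0424)
step 3: θ'=-2.9174 (R=2.0000) → pose (6.6597, 1.0075, -2.9174)
step 4: θ'=-3.2924 (R=-2.3333) → pose (5.7904, 0.9756, -3.2924)
step 5: θ'=-3.0424 (R=-7.0000) → pose (7.5353, 0.9306, -3.0424)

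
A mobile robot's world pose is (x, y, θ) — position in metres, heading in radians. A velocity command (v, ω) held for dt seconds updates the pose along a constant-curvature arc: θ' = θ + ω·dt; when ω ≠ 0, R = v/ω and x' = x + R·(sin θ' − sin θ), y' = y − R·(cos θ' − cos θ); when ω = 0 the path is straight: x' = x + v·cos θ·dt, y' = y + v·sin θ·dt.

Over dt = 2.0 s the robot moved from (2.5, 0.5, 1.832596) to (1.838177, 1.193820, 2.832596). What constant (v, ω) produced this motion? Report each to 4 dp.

v = 0.5000, ω = 0.5000

Δθ = 2.832596 − 1.832596 = 1.000000
ω = Δθ/dt = 1.000000/2.0 = 0.5000
R = −Δy/(cos θ' − cos θ) = 1.0000
v = R·ω = 1.0000·0.5000 = 0.5000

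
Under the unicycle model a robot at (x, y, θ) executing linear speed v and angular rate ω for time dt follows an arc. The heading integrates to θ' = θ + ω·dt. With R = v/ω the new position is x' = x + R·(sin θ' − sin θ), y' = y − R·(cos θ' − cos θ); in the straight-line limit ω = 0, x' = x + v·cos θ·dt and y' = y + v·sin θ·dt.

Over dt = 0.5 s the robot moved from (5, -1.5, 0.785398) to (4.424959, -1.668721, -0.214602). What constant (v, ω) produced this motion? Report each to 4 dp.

v = -1.2500, ω = -2.0000

Δθ = -0.214602 − 0.785398 = -1.000000
ω = Δθ/dt = -1.000000/0.5 = -2.0000
R = Δx/(sin θ' − sin θ) = 0.6250
v = R·ω = 0.6250·-2.0000 = -1.2500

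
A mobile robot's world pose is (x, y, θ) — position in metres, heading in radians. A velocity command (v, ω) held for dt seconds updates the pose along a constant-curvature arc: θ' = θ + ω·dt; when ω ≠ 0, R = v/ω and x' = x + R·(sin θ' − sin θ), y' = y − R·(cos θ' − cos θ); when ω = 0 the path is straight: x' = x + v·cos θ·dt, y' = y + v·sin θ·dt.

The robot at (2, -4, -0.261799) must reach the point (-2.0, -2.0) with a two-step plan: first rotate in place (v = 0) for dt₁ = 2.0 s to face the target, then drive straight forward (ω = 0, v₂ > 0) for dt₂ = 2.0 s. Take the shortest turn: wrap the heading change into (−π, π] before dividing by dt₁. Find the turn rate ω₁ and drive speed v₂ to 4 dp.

heading to target = atan2(-2−-4, -2−2) = 2.6779
Δθ = wrap(2.6779 − -0.2618) = 2.9397; ω₁ = Δθ/dt₁ = 1.4699
distance = √((-2−2)² + (-2−-4)²) = 4.4721; v₂ = distance/dt₂ = 2.2361

ω₁ = 1.4699, v₂ = 2.2361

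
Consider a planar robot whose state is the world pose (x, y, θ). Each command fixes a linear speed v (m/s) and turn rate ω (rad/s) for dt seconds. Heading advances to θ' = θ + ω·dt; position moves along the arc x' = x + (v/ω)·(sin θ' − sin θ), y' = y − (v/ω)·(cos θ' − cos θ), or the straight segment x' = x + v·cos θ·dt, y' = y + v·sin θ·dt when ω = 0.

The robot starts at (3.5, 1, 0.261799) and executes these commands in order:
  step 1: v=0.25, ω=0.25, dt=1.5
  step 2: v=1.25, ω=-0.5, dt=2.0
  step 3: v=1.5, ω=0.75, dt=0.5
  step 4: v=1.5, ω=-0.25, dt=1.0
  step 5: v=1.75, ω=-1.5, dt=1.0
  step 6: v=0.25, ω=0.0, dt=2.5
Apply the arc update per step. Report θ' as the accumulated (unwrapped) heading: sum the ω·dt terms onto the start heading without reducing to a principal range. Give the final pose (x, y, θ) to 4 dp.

(9.2021, -0.7549, -1.7382)

step 1: θ'=0.6368 (R=1.0000) → pose (3.8358, 1.1619, 0.6368)
step 2: θ'=-0.3632 (R=-2.5000) → pose (6.2105, 1.4888, -0.3632)
step 3: θ'=0.0118 (R=2.0000) → pose (6.9447, 1.3585, 0.0118)
step 4: θ'=-0.2382 (R=-6.0000) → pose (8.4312, 1.1895, -0.2382)
step 5: θ'=-1.7382 (R=-1.1667) → pose (9.3063, -0.1386, -1.7382)
step 6: θ'=-1.7382 (straight) → pose (9.2021, -0.7549, -1.7382)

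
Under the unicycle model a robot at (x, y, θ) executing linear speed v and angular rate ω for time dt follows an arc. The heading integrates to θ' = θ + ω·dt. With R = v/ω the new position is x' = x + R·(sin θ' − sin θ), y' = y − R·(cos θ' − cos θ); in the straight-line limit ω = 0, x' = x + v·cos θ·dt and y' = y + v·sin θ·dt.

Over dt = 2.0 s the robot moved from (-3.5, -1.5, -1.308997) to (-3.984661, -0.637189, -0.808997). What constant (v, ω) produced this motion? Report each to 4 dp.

v = -0.5000, ω = 0.2500

Δθ = -0.808997 − -1.308997 = 0.500000
ω = Δθ/dt = 0.500000/2.0 = 0.2500
R = −Δy/(cos θ' − cos θ) = -2.0000
v = R·ω = -2.0000·0.2500 = -0.5000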